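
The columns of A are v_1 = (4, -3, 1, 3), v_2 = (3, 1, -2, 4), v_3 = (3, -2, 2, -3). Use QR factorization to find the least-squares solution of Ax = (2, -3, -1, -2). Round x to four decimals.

x = (0.0980, 0.0113, 0.5779)

v_1 = (4, -3, 1, 3); ‖v_1‖ = 5.9161, so q_1 = (0.6761, -0.5071, 0.1690, 0.5071).
q_1·v_2 = 0.6761·3 + (-0.5071)·1 + 0.1690·(-2) + 0.5071·4 = 3.2116.
u_2 = v_2 − 3.2116·q_1 = (0.8286, 2.6286, -2.5429, 2.3714).
‖u_2‖ = 4.4369, so q_2 = (0.1867, 0.5924, -0.5731, 0.5345).
q_1·v_3 = 0.6761·3 + (-0.5071)·(-2) + 0.1690·2 + 0.5071·(-3) = 1.8593; q_2·v_3 = 0.1867·3 + 0.5924·(-2) + (-0.5731)·2 + 0.5345·(-3) = -3.3743.
u_3 = v_3 − 1.8593·q_1 + 3.3743·q_2 = (2.3730, 0.9419, -0.2482, -2.1393).
‖u_3‖ = 3.3402, so q_3 = (0.7104, 0.2820, -0.0743, -0.6405).
Qᵀb = (1.6903, -1.8997, 1.9301).
Back-substitute: x_3 = 1.9301/3.3402 = 0.5779.
x_2 = (-1.8997 + 3.3743·0.5779)/4.4369 = 0.0113.
x_1 = (1.6903 − 3.2116·0.0113 − 1.8593·0.5779)/5.9161 = 0.0980.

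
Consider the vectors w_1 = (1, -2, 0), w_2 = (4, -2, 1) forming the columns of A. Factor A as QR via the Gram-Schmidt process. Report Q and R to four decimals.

Q = [[0.4472, 0.8381], [-0.8944, 0.4191], [0.0000, 0.3492]], R = [[2.2361, 3.5777], [0.0000, 2.8636]]

q_1 = w_1/‖w_1‖ = (1, -2, 0)/2.2361 = (0.4472, -0.8944, 0.0000).
r_{12} = q_1·w_2 = 3.5777.
u_2 = w_2 − 3.5777·q_1 = (2.4000, 1.2000, 1.0000).
‖u_2‖ = 2.8636, so q_2 = (0.8381, 0.4191, 0.3492).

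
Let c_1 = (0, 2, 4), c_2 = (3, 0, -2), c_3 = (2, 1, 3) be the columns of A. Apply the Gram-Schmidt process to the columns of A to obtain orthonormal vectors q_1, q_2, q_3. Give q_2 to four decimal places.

q_2 = (0.9583, 0.2556, -0.1278)

c_1 = (0, 2, 4); ‖c_1‖ = 4.4721, so q_1 = (0.0000, 0.4472, 0.8944).
q_1·c_2 = 0.0000·3 + 0.4472·0 + 0.8944·(-2) = -1.7889.
u_2 = c_2 + 1.7889·q_1 = (3.0000, 0.8000, -0.4000).
‖u_2‖ = 3.1305, so q_2 = (0.9583, 0.2556, -0.1278).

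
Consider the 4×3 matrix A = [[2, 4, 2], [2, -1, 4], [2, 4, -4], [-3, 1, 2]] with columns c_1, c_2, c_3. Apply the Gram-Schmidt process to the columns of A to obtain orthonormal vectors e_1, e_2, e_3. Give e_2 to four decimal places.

e_2 = (0.5556, -0.3853, 0.5556, 0.4839)

c_1 = (2, 2, 2, -3); ‖c_1‖ = 4.5826, so e_1 = (0.4364, 0.4364, 0.4364, -0.6547).
e_1·c_2 = 0.4364·4 + 0.4364·(-1) + 0.4364·4 + (-0.6547)·1 = 2.4004.
u_2 = c_2 − 2.4004·e_1 = (2.9524, -2.0476, 2.9524, 2.5714).
‖u_2‖ = 5.3140, so e_2 = (0.5556, -0.3853, 0.5556, 0.4839).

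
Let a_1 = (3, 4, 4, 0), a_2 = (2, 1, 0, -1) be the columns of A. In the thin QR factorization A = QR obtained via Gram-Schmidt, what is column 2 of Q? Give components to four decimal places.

q_1 = a_1/‖a_1‖ = (3, 4, 4, 0)/6.4031 = (0.4685, 0.6247, 0.6247, 0.0000).
r_{12} = q_1·a_2 = 1.5617.
u_2 = a_2 − 1.5617·q_1 = (1.2683, 0.0244, -0.9756, -1.0000).
‖u_2‖ = 1.8871, so q_2 = (0.6721, 0.0129, -0.5170, -0.5299).

q_2 = (0.6721, 0.0129, -0.5170, -0.5299)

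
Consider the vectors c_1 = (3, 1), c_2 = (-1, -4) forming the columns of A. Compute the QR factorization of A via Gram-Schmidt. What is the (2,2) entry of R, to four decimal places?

r_{22} = 3.4785

e_1 = c_1/‖c_1‖ = (3, 1)/3.1623 = (0.9487, 0.3162).
r_{12} = e_1·c_2 = -2.2136.
u_2 = c_2 + 2.2136·e_1 = (1.1000, -3.3000).
r_{22} = ‖u_2‖ = 3.4785.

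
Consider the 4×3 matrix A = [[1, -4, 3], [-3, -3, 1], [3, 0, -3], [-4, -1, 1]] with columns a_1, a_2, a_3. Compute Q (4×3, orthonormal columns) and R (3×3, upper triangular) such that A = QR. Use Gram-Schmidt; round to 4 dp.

Q = [[0.1690, -0.8747, 0.3782], [-0.5071, -0.4579, -0.4501], [0.5071, -0.1585, -0.7925], [-0.6761, 0.0059, -0.1622]], R = [[5.9161, 1.5213, -2.1974], [0.0000, 4.8668, -2.6007], [0.0000, 0.0000, 2.8996]]

q_1 = a_1/‖a_1‖ = (1, -3, 3, -4)/5.9161 = (0.1690, -0.5071, 0.5071, -0.6761).
r_{12} = q_1·a_2 = 1.5213.
u_2 = a_2 − 1.5213·q_1 = (-4.2571, -2.2286, -0.7714, 0.0286).
‖u_2‖ = 4.8668, so q_2 = (-0.8747, -0.4579, -0.1585, 0.0059).
r_{13} = q_1·a_3 = -2.1974; r_{23} = q_2·a_3 = -2.6007.
u_3 = a_3 + 2.1974·q_1 + 2.6007·q_2 = (1.0965, -1.3052, -2.2979, -0.4704).
‖u_3‖ = 2.8996, so q_3 = (0.3782, -0.4501, -0.7925, -0.1622).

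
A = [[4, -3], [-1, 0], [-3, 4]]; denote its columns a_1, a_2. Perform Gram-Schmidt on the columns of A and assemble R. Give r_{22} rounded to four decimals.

a_1 = (4, -1, -3); ‖a_1‖ = 5.0990, so q_1 = (0.7845, -0.1961, -0.5883).
q_1·a_2 = 0.7845·(-3) + (-0.1961)·0 + (-0.5883)·4 = -4.7068.
u_2 = a_2 + 4.7068·q_1 = (0.6923, -0.9231, 1.2308).
r_{22} = ‖u_2‖ = 1.6871.

r_{22} = 1.6871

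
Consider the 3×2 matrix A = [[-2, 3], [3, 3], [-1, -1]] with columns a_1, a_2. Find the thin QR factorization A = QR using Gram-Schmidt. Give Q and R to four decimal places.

Q = [[-0.5345, 0.8452], [0.8018, 0.5071], [-0.2673, -0.1690]], R = [[3.7417, 1.0690], [0.0000, 4.2258]]

a_1 = (-2, 3, -1); ‖a_1‖ = 3.7417, so q_1 = (-0.5345, 0.8018, -0.2673).
q_1·a_2 = (-0.5345)·3 + 0.8018·3 + (-0.2673)·(-1) = 1.0690.
u_2 = a_2 − 1.0690·q_1 = (3.5714, 2.1429, -0.7143).
‖u_2‖ = 4.2258, so q_2 = (0.8452, 0.5071, -0.1690).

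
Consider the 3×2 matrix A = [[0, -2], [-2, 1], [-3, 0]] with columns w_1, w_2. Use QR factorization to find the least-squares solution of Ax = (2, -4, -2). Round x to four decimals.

w_1 = (0, -2, -3); ‖w_1‖ = 3.6056, so e_1 = (0.0000, -0.5547, -0.8321).
e_1·w_2 = 0.0000·(-2) + (-0.5547)·1 + (-0.8321)·0 = -0.5547.
u_2 = w_2 + 0.5547·e_1 = (-2.0000, 0.6923, -0.4615).
‖u_2‖ = 2.1662, so e_2 = (-0.9233, 0.3196, -0.2131).
Qᵀb = (3.8829, -2.6988).
Back-substitute: x_2 = -2.6988/2.1662 = -1.2459.
x_1 = (3.8829 + 0.5547·(-1.2459))/3.6056 = 0.8852.

x = (0.8852, -1.2459)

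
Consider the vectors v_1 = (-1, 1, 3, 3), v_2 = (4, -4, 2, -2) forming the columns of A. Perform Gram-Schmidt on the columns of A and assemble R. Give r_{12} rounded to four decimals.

r_{12} = -1.7889

v_1 = (-1, 1, 3, 3); ‖v_1‖ = 4.4721, so q_1 = (-0.2236, 0.2236, 0.6708, 0.6708).
r_{12} = q_1·v_2 = -1.7889.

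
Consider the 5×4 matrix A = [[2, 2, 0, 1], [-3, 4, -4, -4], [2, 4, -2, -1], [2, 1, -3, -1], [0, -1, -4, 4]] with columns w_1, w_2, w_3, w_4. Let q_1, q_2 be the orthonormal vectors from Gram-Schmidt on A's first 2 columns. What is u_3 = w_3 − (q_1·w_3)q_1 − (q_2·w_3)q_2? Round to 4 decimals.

u_3 = (0.9194, -1.0856, 0.1461, -2.6940, -4.6134)

q_1 = w_1/‖w_1‖ = (2, -3, 2, 2, 0)/4.5826 = (0.4364, -0.6547, 0.4364, 0.4364, 0.0000).
r_{12} = q_1·w_2 = 0.4364.
u_2 = w_2 − 0.4364·q_1 = (1.8095, 4.2857, 3.8095, 0.8095, -1.0000).
‖u_2‖ = 6.1489, so q_2 = (0.2943, 0.6970, 0.6195, 0.1317, -0.1626).
r_{13} = q_1·w_3 = 0.4364; r_{23} = q_2·w_3 = -3.7715.
u_3 = w_3 − 0.4364·q_1 + 3.7715·q_2 = (0.9194, -1.0856, 0.1461, -2.6940, -4.6134).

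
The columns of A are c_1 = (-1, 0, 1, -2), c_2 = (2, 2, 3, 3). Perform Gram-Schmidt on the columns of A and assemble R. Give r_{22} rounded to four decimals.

c_1 = (-1, 0, 1, -2); ‖c_1‖ = 2.4495, so q_1 = (-0.4082, 0.0000, 0.4082, -0.8165).
q_1·c_2 = (-0.4082)·2 + 0.0000·2 + 0.4082·3 + (-0.8165)·3 = -2.0412.
u_2 = c_2 + 2.0412·q_1 = (1.1667, 2.0000, 3.8333, 1.3333).
r_{22} = ‖u_2‖ = 4.6726.

r_{22} = 4.6726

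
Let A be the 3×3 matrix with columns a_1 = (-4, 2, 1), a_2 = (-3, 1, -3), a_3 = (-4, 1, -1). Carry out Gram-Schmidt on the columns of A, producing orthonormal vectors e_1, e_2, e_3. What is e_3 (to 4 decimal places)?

e_3 = (-0.4198, -0.8996, 0.1200)

a_1 = (-4, 2, 1); ‖a_1‖ = 4.5826, so e_1 = (-0.8729, 0.4364, 0.2182).
e_1·a_2 = (-0.8729)·(-3) + 0.4364·1 + 0.2182·(-3) = 2.4004.
u_2 = a_2 − 2.4004·e_1 = (-0.9048, -0.0476, -3.5238).
‖u_2‖ = 3.6384, so e_2 = (-0.2487, -0.0131, -0.9685).
e_1·a_3 = (-0.8729)·(-4) + 0.4364·1 + 0.2182·(-1) = 3.7097; e_2·a_3 = (-0.2487)·(-4) + (-0.0131)·1 + (-0.9685)·(-1) = 1.9501.
u_3 = a_3 − 3.7097·e_1 − 1.9501·e_2 = (-0.2770, -0.5935, 0.0791).
‖u_3‖ = 0.6597, so e_3 = (-0.4198, -0.8996, 0.1200).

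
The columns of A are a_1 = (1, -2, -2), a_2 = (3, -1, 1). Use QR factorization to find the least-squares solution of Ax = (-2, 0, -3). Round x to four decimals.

x = (0.7889, -1.0333)

q_1 = a_1/‖a_1‖ = (1, -2, -2)/3.0000 = (0.3333, -0.6667, -0.6667).
r_{12} = q_1·a_2 = 1.0000.
u_2 = a_2 − 1.0000·q_1 = (2.6667, -0.3333, 1.6667).
‖u_2‖ = 3.1623, so q_2 = (0.8433, -0.1054, 0.5270).
Qᵀb = (1.3333, -3.2677).
Back-substitute: x_2 = -3.2677/3.1623 = -1.0333.
x_1 = (1.3333 − 1.0000·(-1.0333))/3.0000 = 0.7889.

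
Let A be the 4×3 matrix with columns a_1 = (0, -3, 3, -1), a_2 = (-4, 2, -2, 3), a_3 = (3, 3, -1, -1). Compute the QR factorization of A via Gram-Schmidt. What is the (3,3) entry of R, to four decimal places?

a_1 = (0, -3, 3, -1); ‖a_1‖ = 4.3589, so q_1 = (0.0000, -0.6882, 0.6882, -0.2294).
q_1·a_2 = 0.0000·(-4) + (-0.6882)·2 + 0.6882·(-2) + (-0.2294)·3 = -3.4412.
u_2 = a_2 + 3.4412·q_1 = (-4.0000, -0.3684, 0.3684, 2.2105).
‖u_2‖ = 4.5998, so q_2 = (-0.8696, -0.0801, 0.0801, 0.4806).
q_1·a_3 = 0.0000·3 + (-0.6882)·3 + 0.6882·(-1) + (-0.2294)·(-1) = -2.5236; q_2·a_3 = (-0.8696)·3 + (-0.0801)·3 + 0.0801·(-1) + 0.4806·(-1) = -3.4098.
u_3 = a_3 + 2.5236·q_1 + 3.4098·q_2 = (0.0348, 0.9900, 1.0100, 0.0597).
r_{33} = ‖u_3‖ = 1.4160.

r_{33} = 1.4160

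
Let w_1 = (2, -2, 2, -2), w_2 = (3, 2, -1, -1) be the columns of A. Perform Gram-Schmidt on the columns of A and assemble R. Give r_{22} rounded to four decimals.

r_{22} = 3.8406

w_1 = (2, -2, 2, -2); ‖w_1‖ = 4.0000, so e_1 = (0.5000, -0.5000, 0.5000, -0.5000).
e_1·w_2 = 0.5000·3 + (-0.5000)·2 + 0.5000·(-1) + (-0.5000)·(-1) = 0.5000.
u_2 = w_2 − 0.5000·e_1 = (2.7500, 2.2500, -1.2500, -0.7500).
r_{22} = ‖u_2‖ = 3.8406.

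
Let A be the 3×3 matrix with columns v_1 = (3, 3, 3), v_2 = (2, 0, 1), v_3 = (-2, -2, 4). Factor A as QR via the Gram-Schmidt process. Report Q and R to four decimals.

Q = [[0.5774, 0.7071, -0.4082], [0.5774, -0.7071, -0.4082], [0.5774, 0.0000, 0.8165]], R = [[5.1962, 1.7321, 0.0000], [0.0000, 1.4142, 0.0000], [0.0000, 0.0000, 4.8990]]

v_1 = (3, 3, 3); ‖v_1‖ = 5.1962, so e_1 = (0.5774, 0.5774, 0.5774).
e_1·v_2 = 0.5774·2 + 0.5774·0 + 0.5774·1 = 1.7321.
u_2 = v_2 − 1.7321·e_1 = (1.0000, -1.0000, 0.0000).
‖u_2‖ = 1.4142, so e_2 = (0.7071, -0.7071, 0.0000).
e_1·v_3 = 0.5774·(-2) + 0.5774·(-2) + 0.5774·4 = 0.0000; e_2·v_3 = 0.7071·(-2) + (-0.7071)·(-2) + 0.0000·4 = 0.0000.
u_3 = v_3 + 0.0000·e_1 − 0.0000·e_2 = (-2.0000, -2.0000, 4.0000).
‖u_3‖ = 4.8990, so e_3 = (-0.4082, -0.4082, 0.8165).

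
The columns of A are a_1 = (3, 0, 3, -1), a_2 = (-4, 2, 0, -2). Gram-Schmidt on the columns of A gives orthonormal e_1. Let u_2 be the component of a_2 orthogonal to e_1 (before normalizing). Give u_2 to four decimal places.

u_2 = (-2.4211, 2.0000, 1.5789, -2.5263)

a_1 = (3, 0, 3, -1); ‖a_1‖ = 4.3589, so e_1 = (0.6882, 0.0000, 0.6882, -0.2294).
e_1·a_2 = 0.6882·(-4) + 0.0000·2 + 0.6882·0 + (-0.2294)·(-2) = -2.2942.
u_2 = a_2 + 2.2942·e_1 = (-2.4211, 2.0000, 1.5789, -2.5263).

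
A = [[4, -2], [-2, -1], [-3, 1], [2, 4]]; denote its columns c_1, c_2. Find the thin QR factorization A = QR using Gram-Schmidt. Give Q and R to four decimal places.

Q = [[0.6963, -0.4008], [-0.3482, -0.2263], [-0.5222, 0.1940], [0.3482, 0.8663]], R = [[5.7446, -0.1741], [0.0000, 4.6872]]

e_1 = c_1/‖c_1‖ = (4, -2, -3, 2)/5.7446 = (0.6963, -0.3482, -0.5222, 0.3482).
r_{12} = e_1·c_2 = -0.1741.
u_2 = c_2 + 0.1741·e_1 = (-1.8788, -1.0606, 0.9091, 4.0606).
‖u_2‖ = 4.6872, so e_2 = (-0.4008, -0.2263, 0.1940, 0.8663).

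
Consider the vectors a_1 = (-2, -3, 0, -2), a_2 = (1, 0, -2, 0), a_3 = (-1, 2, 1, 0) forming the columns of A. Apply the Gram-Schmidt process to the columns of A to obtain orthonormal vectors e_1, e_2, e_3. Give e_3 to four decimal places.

e_3 = (-0.5743, 0.6519, -0.2871, -0.4035)

a_1 = (-2, -3, 0, -2); ‖a_1‖ = 4.1231, so e_1 = (-0.4851, -0.7276, 0.0000, -0.4851).
e_1·a_2 = (-0.4851)·1 + (-0.7276)·0 + 0.0000·(-2) + (-0.4851)·0 = -0.4851.
u_2 = a_2 + 0.4851·e_1 = (0.7647, -0.3529, -2.0000, -0.2353).
‖u_2‖ = 2.1828, so e_2 = (0.3503, -0.1617, -0.9162, -0.1078).
e_1·a_3 = (-0.4851)·(-1) + (-0.7276)·2 + 0.0000·1 + (-0.4851)·0 = -0.9701; e_2·a_3 = 0.3503·(-1) + (-0.1617)·2 + (-0.9162)·1 + (-0.1078)·0 = -1.5900.
u_3 = a_3 + 0.9701·e_1 + 1.5900·e_2 = (-0.9136, 1.0370, -0.4568, -0.6420).
‖u_3‖ = 1.5909, so e_3 = (-0.5743, 0.6519, -0.2871, -0.4035).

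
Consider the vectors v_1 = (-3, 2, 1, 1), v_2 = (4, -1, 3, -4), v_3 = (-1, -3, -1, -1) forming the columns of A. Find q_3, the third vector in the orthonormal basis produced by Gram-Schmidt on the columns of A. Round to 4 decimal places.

q_3 = (-0.5917, -0.7004, 0.0242, -0.3985)

v_1 = (-3, 2, 1, 1); ‖v_1‖ = 3.8730, so q_1 = (-0.7746, 0.5164, 0.2582, 0.2582).
q_1·v_2 = (-0.7746)·4 + 0.5164·(-1) + 0.2582·3 + 0.2582·(-4) = -3.8730.
u_2 = v_2 + 3.8730·q_1 = (1.0000, 1.0000, 4.0000, -3.0000).
‖u_2‖ = 5.1962, so q_2 = (0.1925, 0.1925, 0.7698, -0.5774).
q_1·v_3 = (-0.7746)·(-1) + 0.5164·(-3) + 0.2582·(-1) + 0.2582·(-1) = -1.2910; q_2·v_3 = 0.1925·(-1) + 0.1925·(-3) + 0.7698·(-1) + (-0.5774)·(-1) = -0.9623.
u_3 = v_3 + 1.2910·q_1 + 0.9623·q_2 = (-1.8148, -2.1481, 0.0741, -1.2222).
‖u_3‖ = 3.0671, so q_3 = (-0.5917, -0.7004, 0.0242, -0.3985).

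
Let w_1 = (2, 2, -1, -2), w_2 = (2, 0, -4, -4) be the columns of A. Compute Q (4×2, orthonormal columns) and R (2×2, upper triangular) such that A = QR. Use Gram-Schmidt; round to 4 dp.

w_1 = (2, 2, -1, -2); ‖w_1‖ = 3.6056, so q_1 = (0.5547, 0.5547, -0.2774, -0.5547).
q_1·w_2 = 0.5547·2 + 0.5547·0 + (-0.2774)·(-4) + (-0.5547)·(-4) = 4.4376.
u_2 = w_2 − 4.4376·q_1 = (-0.4615, -2.4615, -2.7692, -1.5385).
‖u_2‖ = 4.0383, so q_2 = (-0.1143, -0.6096, -0.6857, -0.3810).

Q = [[0.5547, -0.1143], [0.5547, -0.6096], [-0.2774, -0.6857], [-0.5547, -0.3810]], R = [[3.6056, 4.4376], [0.0000, 4.0383]]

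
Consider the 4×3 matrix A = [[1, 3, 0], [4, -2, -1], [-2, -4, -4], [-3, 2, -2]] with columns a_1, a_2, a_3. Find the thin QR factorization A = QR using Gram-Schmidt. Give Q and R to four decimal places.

e_1 = a_1/‖a_1‖ = (1, 4, -2, -3)/5.4772 = (0.1826, 0.7303, -0.3651, -0.5477).
r_{12} = e_1·a_2 = -0.5477.
u_2 = a_2 + 0.5477·e_1 = (3.1000, -1.6000, -4.2000, 1.7000).
‖u_2‖ = 5.7184, so e_2 = (0.5421, -0.2798, -0.7345, 0.2973).
r_{13} = e_1·a_3 = 1.8257; r_{23} = e_2·a_3 = 2.6231.
u_3 = a_3 − 1.8257·e_1 − 2.6231·e_2 = (-1.7554, -1.5994, -1.4067, -1.7798).
‖u_3‖ = 3.2842, so e_3 = (-0.5345, -0.4870, -0.4283, -0.5419).

Q = [[0.1826, 0.5421, -0.5345], [0.7303, -0.2798, -0.4870], [-0.3651, -0.7345, -0.4283], [-0.5477, 0.2973, -0.5419]], R = [[5.4772, -0.5477, 1.8257], [0.0000, 5.7184, 2.6231], [0.0000, 0.0000, 3.2842]]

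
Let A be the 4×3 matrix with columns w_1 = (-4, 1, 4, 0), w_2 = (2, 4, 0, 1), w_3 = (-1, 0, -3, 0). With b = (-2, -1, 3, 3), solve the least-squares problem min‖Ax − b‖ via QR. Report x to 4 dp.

x = (0.4650, -0.1843, -0.3649)

e_1 = w_1/‖w_1‖ = (-4, 1, 4, 0)/5.7446 = (-0.6963, 0.1741, 0.6963, 0.0000).
r_{12} = e_1·w_2 = -0.6963.
u_2 = w_2 + 0.6963·e_1 = (1.5152, 4.1212, 0.4848, 1.0000).
‖u_2‖ = 4.5294, so e_2 = (0.3345, 0.9099, 0.1070, 0.2208).
r_{13} = e_1·w_3 = -1.3926; r_{23} = e_2·w_3 = -0.6557.
u_3 = w_3 + 1.3926·e_1 + 0.6557·e_2 = (-1.7504, 0.8390, -1.9601, 0.1448).
‖u_3‖ = 2.7624, so e_3 = (-0.6336, 0.3037, -0.7096, 0.0524).
Qᵀb = (3.3075, -0.5954, -1.0080).
Back-substitute: x_3 = -1.0080/2.7624 = -0.3649.
x_2 = (-0.5954 + 0.6557·(-0.3649))/4.5294 = -0.1843.
x_1 = (3.3075 + 0.6963·(-0.1843) + 1.3926·(-0.3649))/5.7446 = 0.4650.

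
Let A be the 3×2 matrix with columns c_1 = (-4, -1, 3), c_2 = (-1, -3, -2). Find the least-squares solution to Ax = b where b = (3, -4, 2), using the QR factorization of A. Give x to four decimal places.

c_1 = (-4, -1, 3); ‖c_1‖ = 5.0990, so q_1 = (-0.7845, -0.1961, 0.5883).
q_1·c_2 = (-0.7845)·(-1) + (-0.1961)·(-3) + 0.5883·(-2) = 0.1961.
u_2 = c_2 − 0.1961·q_1 = (-0.8462, -2.9615, -2.1154).
‖u_2‖ = 3.7365, so q_2 = (-0.2265, -0.7926, -0.5661).
Qᵀb = (-0.3922, 1.3587).
Back-substitute: x_2 = 1.3587/3.7365 = 0.3636.
x_1 = (-0.3922 − 0.1961·0.3636)/5.0990 = -0.0909.

x = (-0.0909, 0.3636)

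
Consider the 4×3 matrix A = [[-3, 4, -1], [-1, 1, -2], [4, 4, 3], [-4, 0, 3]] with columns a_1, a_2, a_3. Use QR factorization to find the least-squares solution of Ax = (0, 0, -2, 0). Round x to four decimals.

e_1 = a_1/‖a_1‖ = (-3, -1, 4, -4)/6.4807 = (-0.4629, -0.1543, 0.6172, -0.6172).
r_{12} = e_1·a_2 = 0.4629.
u_2 = a_2 − 0.4629·e_1 = (4.2143, 1.0714, 3.7143, 0.2857).
‖u_2‖ = 5.7259, so e_2 = (0.7360, 0.1871, 0.6487, 0.0499).
r_{13} = e_1·a_3 = 0.7715; r_{23} = e_2·a_3 = 0.9855.
u_3 = a_3 − 0.7715·e_1 − 0.9855·e_2 = (-1.3682, -2.0654, 1.8845, 3.4270).
‖u_3‖ = 4.6296, so e_3 = (-0.2955, -0.4461, 0.4071, 0.7402).
Qᵀb = (-1.2344, -1.2974, -0.8141).
Back-substitute: x_3 = -0.8141/4.6296 = -0.1758.
x_2 = (-1.2974 − 0.9855·(-0.1758))/5.7259 = -0.1963.
x_1 = (-1.2344 − 0.4629·(-0.1963) − 0.7715·(-0.1758))/6.4807 = -0.1555.

x = (-0.1555, -0.1963, -0.1758)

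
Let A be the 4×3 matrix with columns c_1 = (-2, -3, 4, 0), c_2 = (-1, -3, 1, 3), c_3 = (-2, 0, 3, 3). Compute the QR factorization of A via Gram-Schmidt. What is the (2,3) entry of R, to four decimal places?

r_{23} = 1.6360

c_1 = (-2, -3, 4, 0); ‖c_1‖ = 5.3852, so q_1 = (-0.3714, -0.5571, 0.7428, 0.0000).
q_1·c_2 = (-0.3714)·(-1) + (-0.5571)·(-3) + 0.7428·1 + 0.0000·3 = 2.7854.
u_2 = c_2 − 2.7854·q_1 = (0.0345, -1.4483, -1.0690, 3.0000).
‖u_2‖ = 3.4988, so q_2 = (0.0099, -0.4139, -0.3055, 0.8574).
r_{23} = q_2·c_3 = 1.6360.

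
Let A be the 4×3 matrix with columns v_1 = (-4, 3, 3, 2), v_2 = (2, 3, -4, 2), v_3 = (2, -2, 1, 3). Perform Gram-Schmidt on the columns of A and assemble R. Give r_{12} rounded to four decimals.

v_1 = (-4, 3, 3, 2); ‖v_1‖ = 6.1644, so e_1 = (-0.6489, 0.4867, 0.4867, 0.3244).
r_{12} = e_1·v_2 = -1.1355.

r_{12} = -1.1355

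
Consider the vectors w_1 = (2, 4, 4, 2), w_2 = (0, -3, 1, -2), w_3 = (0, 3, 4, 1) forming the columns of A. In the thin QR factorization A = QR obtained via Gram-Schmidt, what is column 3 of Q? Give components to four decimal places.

q_3 = (-0.9152, 0.1961, 0.3269, -0.1307)

w_1 = (2, 4, 4, 2); ‖w_1‖ = 6.3246, so q_1 = (0.3162, 0.6325, 0.6325, 0.3162).
q_1·w_2 = 0.3162·0 + 0.6325·(-3) + 0.6325·1 + 0.3162·(-2) = -1.8974.
u_2 = w_2 + 1.8974·q_1 = (0.6000, -1.8000, 2.2000, -1.4000).
‖u_2‖ = 3.2249, so q_2 = (0.1861, -0.5582, 0.6822, -0.4341).
q_1·w_3 = 0.3162·0 + 0.6325·3 + 0.6325·4 + 0.3162·1 = 4.7434; q_2·w_3 = 0.1861·0 + (-0.5582)·3 + 0.6822·4 + (-0.4341)·1 = 0.6202.
u_3 = w_3 − 4.7434·q_1 − 0.6202·q_2 = (-1.6154, 0.3462, 0.5769, -0.2308).
‖u_3‖ = 1.7650, so q_3 = (-0.9152, 0.1961, 0.3269, -0.1307).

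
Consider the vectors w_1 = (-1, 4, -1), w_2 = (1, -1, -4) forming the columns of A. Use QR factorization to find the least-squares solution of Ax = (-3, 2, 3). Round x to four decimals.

x = (0.3932, -0.9226)

q_1 = w_1/‖w_1‖ = (-1, 4, -1)/4.2426 = (-0.2357, 0.9428, -0.2357).
r_{12} = q_1·w_2 = -0.2357.
u_2 = w_2 + 0.2357·q_1 = (0.9444, -0.7778, -4.0556).
‖u_2‖ = 4.2361, so q_2 = (0.2230, -0.1836, -0.9574).
Qᵀb = (1.8856, -3.9082).
Back-substitute: x_2 = -3.9082/4.2361 = -0.9226.
x_1 = (1.8856 + 0.2357·(-0.9226))/4.2426 = 0.3932.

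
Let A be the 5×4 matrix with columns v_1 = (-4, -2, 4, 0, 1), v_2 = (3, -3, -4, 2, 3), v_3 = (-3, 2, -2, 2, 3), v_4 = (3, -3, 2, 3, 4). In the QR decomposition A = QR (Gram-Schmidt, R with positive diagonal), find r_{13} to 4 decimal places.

v_1 = (-4, -2, 4, 0, 1); ‖v_1‖ = 6.0828, so q_1 = (-0.6576, -0.3288, 0.6576, 0.0000, 0.1644).
r_{13} = q_1·v_3 = 0.4932.

r_{13} = 0.4932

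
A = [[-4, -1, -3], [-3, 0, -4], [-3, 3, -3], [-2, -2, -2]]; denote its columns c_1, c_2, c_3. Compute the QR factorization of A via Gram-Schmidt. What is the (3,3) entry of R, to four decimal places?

c_1 = (-4, -3, -3, -2); ‖c_1‖ = 6.1644, so e_1 = (-0.6489, -0.4867, -0.4867, -0.3244).
e_1·c_2 = (-0.6489)·(-1) + (-0.4867)·0 + (-0.4867)·3 + (-0.3244)·(-2) = -0.1622.
u_2 = c_2 + 0.1622·e_1 = (-1.1053, -0.0789, 2.9211, -2.0526).
‖u_2‖ = 3.7381, so e_2 = (-0.2957, -0.0211, 0.7814, -0.5491).
e_1·c_3 = (-0.6489)·(-3) + (-0.4867)·(-4) + (-0.4867)·(-3) + (-0.3244)·(-2) = 6.0022; e_2·c_3 = (-0.2957)·(-3) + (-0.0211)·(-4) + 0.7814·(-3) + (-0.5491)·(-2) = -0.2746.
u_3 = c_3 − 6.0022·e_1 + 0.2746·e_2 = (0.8136, -1.0847, 0.1356, -0.2034).
r_{33} = ‖u_3‖ = 1.3778.

r_{33} = 1.3778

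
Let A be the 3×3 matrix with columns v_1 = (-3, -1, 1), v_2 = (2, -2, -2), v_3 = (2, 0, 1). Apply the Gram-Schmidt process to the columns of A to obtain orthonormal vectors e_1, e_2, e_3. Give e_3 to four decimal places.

e_1 = v_1/‖v_1‖ = (-3, -1, 1)/3.3166 = (-0.9045, -0.3015, 0.3015).
r_{12} = e_1·v_2 = -1.8091.
u_2 = v_2 + 1.8091·e_1 = (0.3636, -2.5455, -1.4545).
‖u_2‖ = 2.9542, so e_2 = (0.1231, -0.8616, -0.4924).
r_{13} = e_1·v_3 = -1.5076; r_{23} = e_2·v_3 = -0.2462.
u_3 = v_3 + 1.5076·e_1 + 0.2462·e_2 = (0.6667, -0.6667, 1.3333).
‖u_3‖ = 1.6330, so e_3 = (0.4082, -0.4082, 0.8165).

e_3 = (0.4082, -0.4082, 0.8165)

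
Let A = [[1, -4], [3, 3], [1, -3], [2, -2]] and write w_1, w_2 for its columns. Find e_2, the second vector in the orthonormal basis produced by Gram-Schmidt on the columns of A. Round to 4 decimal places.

w_1 = (1, 3, 1, 2); ‖w_1‖ = 3.8730, so e_1 = (0.2582, 0.7746, 0.2582, 0.5164).
e_1·w_2 = 0.2582·(-4) + 0.7746·3 + 0.2582·(-3) + 0.5164·(-2) = -0.5164.
u_2 = w_2 + 0.5164·e_1 = (-3.8667, 3.4000, -2.8667, -1.7333).
‖u_2‖ = 6.1427, so e_2 = (-0.6295, 0.5535, -0.4667, -0.2822).

e_2 = (-0.6295, 0.5535, -0.4667, -0.2822)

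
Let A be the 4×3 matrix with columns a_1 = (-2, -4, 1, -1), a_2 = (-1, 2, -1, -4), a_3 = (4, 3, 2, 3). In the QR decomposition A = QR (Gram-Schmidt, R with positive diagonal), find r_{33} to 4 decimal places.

e_1 = a_1/‖a_1‖ = (-2, -4, 1, -1)/4.6904 = (-0.4264, -0.8528, 0.2132, -0.2132).
r_{12} = e_1·a_2 = -0.6396.
u_2 = a_2 + 0.6396·e_1 = (-1.2727, 1.4545, -0.8636, -4.1364).
‖u_2‖ = 4.6466, so e_2 = (-0.2739, 0.3130, -0.1859, -0.8902).
r_{13} = e_1·a_3 = -4.4772; r_{23} = e_2·a_3 = -3.1988.
u_3 = a_3 + 4.4772·e_1 + 3.1988·e_2 = (1.2147, 0.1832, 2.3600, -0.8021).
r_{33} = ‖u_3‖ = 2.7789.

r_{33} = 2.7789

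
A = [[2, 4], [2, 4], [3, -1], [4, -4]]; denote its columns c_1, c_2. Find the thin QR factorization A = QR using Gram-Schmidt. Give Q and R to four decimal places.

Q = [[0.3482, 0.5991], [0.3482, 0.5991], [0.5222, -0.1042], [0.6963, -0.5209]], R = [[5.7446, -0.5222], [0.0000, 6.9805]]

c_1 = (2, 2, 3, 4); ‖c_1‖ = 5.7446, so q_1 = (0.3482, 0.3482, 0.5222, 0.6963).
q_1·c_2 = 0.3482·4 + 0.3482·4 + 0.5222·(-1) + 0.6963·(-4) = -0.5222.
u_2 = c_2 + 0.5222·q_1 = (4.1818, 4.1818, -0.7273, -3.6364).
‖u_2‖ = 6.9805, so q_2 = (0.5991, 0.5991, -0.1042, -0.5209).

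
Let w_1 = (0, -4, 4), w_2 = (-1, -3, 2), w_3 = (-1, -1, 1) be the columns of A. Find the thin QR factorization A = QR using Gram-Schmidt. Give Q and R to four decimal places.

Q = [[0.0000, -0.8165, -0.5774], [-0.7071, -0.4082, 0.5774], [0.7071, -0.4082, 0.5774]], R = [[5.6569, 3.5355, 1.4142], [0.0000, 1.2247, 0.8165], [0.0000, 0.0000, 0.5774]]

w_1 = (0, -4, 4); ‖w_1‖ = 5.6569, so e_1 = (0.0000, -0.7071, 0.7071).
e_1·w_2 = 0.0000·(-1) + (-0.7071)·(-3) + 0.7071·2 = 3.5355.
u_2 = w_2 − 3.5355·e_1 = (-1.0000, -0.5000, -0.5000).
‖u_2‖ = 1.2247, so e_2 = (-0.8165, -0.4082, -0.4082).
e_1·w_3 = 0.0000·(-1) + (-0.7071)·(-1) + 0.7071·1 = 1.4142; e_2·w_3 = (-0.8165)·(-1) + (-0.4082)·(-1) + (-0.4082)·1 = 0.8165.
u_3 = w_3 − 1.4142·e_1 − 0.8165·e_2 = (-0.3333, 0.3333, 0.3333).
‖u_3‖ = 0.5774, so e_3 = (-0.5774, 0.5774, 0.5774).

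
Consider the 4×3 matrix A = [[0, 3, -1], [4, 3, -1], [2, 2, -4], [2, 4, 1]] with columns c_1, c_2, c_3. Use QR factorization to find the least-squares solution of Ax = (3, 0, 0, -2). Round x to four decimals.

c_1 = (0, 4, 2, 2); ‖c_1‖ = 4.8990, so q_1 = (0.0000, 0.8165, 0.4082, 0.4082).
q_1·c_2 = 0.0000·3 + 0.8165·3 + 0.4082·2 + 0.4082·4 = 4.8990.
u_2 = c_2 − 4.8990·q_1 = (3.0000, -1.0000, 0.0000, 2.0000).
‖u_2‖ = 3.7417, so q_2 = (0.8018, -0.2673, 0.0000, 0.5345).
q_1·c_3 = 0.0000·(-1) + 0.8165·(-1) + 0.4082·(-4) + 0.4082·1 = -2.0412; q_2·c_3 = 0.8018·(-1) + (-0.2673)·(-1) + (0.0000)·(-4) + 0.5345·1 = 0.0000.
u_3 = c_3 + 2.0412·q_1 − 0.0000·q_2 = (-1.0000, 0.6667, -3.1667, 1.8333).
‖u_3‖ = 3.8514, so q_3 = (-0.2596, 0.1731, -0.8222, 0.4760).
Qᵀb = (-0.8165, 1.3363, -1.7310).
Back-substitute: x_3 = -1.7310/3.8514 = -0.4494.
x_2 = (1.3363 − 0.0000·(-0.4494))/3.7417 = 0.3571.
x_1 = (-0.8165 − 4.8990·0.3571 + 2.0412·(-0.4494))/4.8990 = -0.7111.

x = (-0.7111, 0.3571, -0.4494)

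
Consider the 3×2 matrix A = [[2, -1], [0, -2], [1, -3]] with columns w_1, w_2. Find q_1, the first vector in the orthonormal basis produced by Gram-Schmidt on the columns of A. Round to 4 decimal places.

q_1 = (0.8944, 0.0000, 0.4472)

w_1 = (2, 0, 1); ‖w_1‖ = 2.2361, so q_1 = (0.8944, 0.0000, 0.4472).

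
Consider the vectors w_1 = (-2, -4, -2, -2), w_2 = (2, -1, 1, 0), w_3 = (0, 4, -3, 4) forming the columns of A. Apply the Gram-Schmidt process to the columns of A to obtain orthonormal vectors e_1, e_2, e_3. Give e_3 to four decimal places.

e_3 = (0.3188, -0.0927, -0.7303, 0.5970)

w_1 = (-2, -4, -2, -2); ‖w_1‖ = 5.2915, so e_1 = (-0.3780, -0.7559, -0.3780, -0.3780).
e_1·w_2 = (-0.3780)·2 + (-0.7559)·(-1) + (-0.3780)·1 + (-0.3780)·0 = -0.3780.
u_2 = w_2 + 0.3780·e_1 = (1.8571, -1.2857, 0.8571, -0.1429).
‖u_2‖ = 2.4202, so e_2 = (0.7674, -0.5313, 0.3542, -0.0590).
e_1·w_3 = (-0.3780)·0 + (-0.7559)·4 + (-0.3780)·(-3) + (-0.3780)·4 = -3.4017; e_2·w_3 = 0.7674·0 + (-0.5313)·4 + 0.3542·(-3) + (-0.0590)·4 = -3.4236.
u_3 = w_3 + 3.4017·e_1 + 3.4236·e_2 = (1.3415, -0.3902, -3.0732, 2.5122).
‖u_3‖ = 4.2080, so e_3 = (0.3188, -0.0927, -0.7303, 0.5970).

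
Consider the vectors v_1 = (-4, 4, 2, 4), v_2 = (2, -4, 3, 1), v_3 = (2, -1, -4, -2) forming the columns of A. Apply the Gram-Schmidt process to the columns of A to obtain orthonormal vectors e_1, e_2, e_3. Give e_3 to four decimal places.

e_3 = (0.1883, -0.2071, -0.6401, 0.7155)

v_1 = (-4, 4, 2, 4); ‖v_1‖ = 7.2111, so e_1 = (-0.5547, 0.5547, 0.2774, 0.5547).
e_1·v_2 = (-0.5547)·2 + 0.5547·(-4) + 0.2774·3 + 0.5547·1 = -1.9415.
u_2 = v_2 + 1.9415·e_1 = (0.9231, -2.9231, 3.5385, 2.0769).
‖u_2‖ = 5.1216, so e_2 = (0.1802, -0.5707, 0.6909, 0.4055).
e_1·v_3 = (-0.5547)·2 + 0.5547·(-1) + 0.2774·(-4) + 0.5547·(-2) = -3.8829; e_2·v_3 = 0.1802·2 + (-0.5707)·(-1) + 0.6909·(-4) + 0.4055·(-2) = -2.6434.
u_3 = v_3 + 3.8829·e_1 + 2.6434·e_2 = (0.3226, -0.3548, -1.0968, 1.2258).
‖u_3‖ = 1.7133, so e_3 = (0.1883, -0.2071, -0.6401, 0.7155).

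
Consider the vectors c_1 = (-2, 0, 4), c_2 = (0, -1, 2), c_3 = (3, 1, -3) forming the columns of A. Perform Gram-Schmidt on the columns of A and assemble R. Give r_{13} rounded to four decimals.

r_{13} = -4.0249

c_1 = (-2, 0, 4); ‖c_1‖ = 4.4721, so e_1 = (-0.4472, 0.0000, 0.8944).
r_{13} = e_1·c_3 = -4.0249.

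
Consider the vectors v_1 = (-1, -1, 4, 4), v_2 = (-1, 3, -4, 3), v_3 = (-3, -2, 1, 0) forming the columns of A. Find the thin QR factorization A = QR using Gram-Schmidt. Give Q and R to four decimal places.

Q = [[-0.1715, -0.2019, -0.8913], [-0.1715, 0.4847, -0.3919], [0.6860, -0.5654, -0.1781], [0.6860, 0.6361, -0.1427]], R = [[5.8310, -1.0290, 1.5435], [0.0000, 5.8259, -0.9289], [0.0000, 0.0000, 3.2794]]

v_1 = (-1, -1, 4, 4); ‖v_1‖ = 5.8310, so q_1 = (-0.1715, -0.1715, 0.6860, 0.6860).
q_1·v_2 = (-0.1715)·(-1) + (-0.1715)·3 + 0.6860·(-4) + 0.6860·3 = -1.0290.
u_2 = v_2 + 1.0290·q_1 = (-1.1765, 2.8235, -3.2941, 3.7059).
‖u_2‖ = 5.8259, so q_2 = (-0.2019, 0.4847, -0.5654, 0.6361).
q_1·v_3 = (-0.1715)·(-3) + (-0.1715)·(-2) + 0.6860·1 + 0.6860·0 = 1.5435; q_2·v_3 = (-0.2019)·(-3) + 0.4847·(-2) + (-0.5654)·1 + 0.6361·0 = -0.9289.
u_3 = v_3 − 1.5435·q_1 + 0.9289·q_2 = (-2.9229, -1.2851, -0.5841, -0.4679).
‖u_3‖ = 3.2794, so q_3 = (-0.8913, -0.3919, -0.1781, -0.1427).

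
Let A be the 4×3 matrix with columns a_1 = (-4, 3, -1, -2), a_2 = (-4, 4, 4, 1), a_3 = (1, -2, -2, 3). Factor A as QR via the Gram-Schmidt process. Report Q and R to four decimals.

Q = [[-0.7303, -0.1861, -0.3417], [0.5477, 0.3140, -0.0728], [-0.1826, 0.8256, -0.4713], [-0.3651, 0.4303, 0.8098]], R = [[5.4772, 4.0166, -2.5560], [0.0000, 5.7329, -1.1745], [0.0000, 0.0000, 3.1760]]

a_1 = (-4, 3, -1, -2); ‖a_1‖ = 5.4772, so q_1 = (-0.7303, 0.5477, -0.1826, -0.3651).
q_1·a_2 = (-0.7303)·(-4) + 0.5477·4 + (-0.1826)·4 + (-0.3651)·1 = 4.0166.
u_2 = a_2 − 4.0166·q_1 = (-1.0667, 1.8000, 4.7333, 2.4667).
‖u_2‖ = 5.7329, so q_2 = (-0.1861, 0.3140, 0.8256, 0.4303).
q_1·a_3 = (-0.7303)·1 + 0.5477·(-2) + (-0.1826)·(-2) + (-0.3651)·3 = -2.5560; q_2·a_3 = (-0.1861)·1 + 0.3140·(-2) + 0.8256·(-2) + 0.4303·3 = -1.1745.
u_3 = a_3 + 2.5560·q_1 + 1.1745·q_2 = (-1.0852, -0.2312, -1.4970, 2.5720).
‖u_3‖ = 3.1760, so q_3 = (-0.3417, -0.0728, -0.4713, 0.8098).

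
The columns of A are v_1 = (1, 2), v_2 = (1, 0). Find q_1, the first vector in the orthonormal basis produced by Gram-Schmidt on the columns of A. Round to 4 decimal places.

q_1 = (0.4472, 0.8944)

v_1 = (1, 2); ‖v_1‖ = 2.2361, so q_1 = (0.4472, 0.8944).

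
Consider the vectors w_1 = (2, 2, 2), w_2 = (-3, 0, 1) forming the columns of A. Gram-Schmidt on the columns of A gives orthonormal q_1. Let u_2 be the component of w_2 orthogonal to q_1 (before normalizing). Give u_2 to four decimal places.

u_2 = (-2.3333, 0.6667, 1.6667)

q_1 = w_1/‖w_1‖ = (2, 2, 2)/3.4641 = (0.5774, 0.5774, 0.5774).
r_{12} = q_1·w_2 = -1.1547.
u_2 = w_2 + 1.1547·q_1 = (-2.3333, 0.6667, 1.6667).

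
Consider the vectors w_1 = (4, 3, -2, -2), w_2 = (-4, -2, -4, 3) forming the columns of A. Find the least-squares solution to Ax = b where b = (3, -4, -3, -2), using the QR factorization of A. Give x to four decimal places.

x = (0.4516, 0.2452)

w_1 = (4, 3, -2, -2); ‖w_1‖ = 5.7446, so e_1 = (0.6963, 0.5222, -0.3482, -0.3482).
e_1·w_2 = 0.6963·(-4) + 0.5222·(-2) + (-0.3482)·(-4) + (-0.3482)·3 = -3.4816.
u_2 = w_2 + 3.4816·e_1 = (-1.5758, -0.1818, -5.2121, 1.7879).
‖u_2‖ = 5.7340, so e_2 = (-0.2748, -0.0317, -0.9090, 0.3118).
Qᵀb = (1.7408, 1.4058).
Back-substitute: x_2 = 1.4058/5.7340 = 0.2452.
x_1 = (1.7408 + 3.4816·0.2452)/5.7446 = 0.4516.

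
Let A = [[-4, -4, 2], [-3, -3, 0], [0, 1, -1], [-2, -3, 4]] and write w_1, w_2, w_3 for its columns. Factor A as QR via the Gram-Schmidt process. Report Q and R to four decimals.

q_1 = w_1/‖w_1‖ = (-4, -3, 0, -2)/5.3852 = (-0.7428, -0.5571, 0.0000, -0.3714).
r_{12} = q_1·w_2 = 5.7566.
u_2 = w_2 − 5.7566·q_1 = (0.2759, 0.2069, 1.0000, -0.8621).
‖u_2‖ = 1.3646, so q_2 = (0.2022, 0.1516, 0.7328, -0.6317).
r_{13} = q_1·w_3 = -2.9711; r_{23} = q_2·w_3 = -2.8555.
u_3 = w_3 + 2.9711·q_1 + 2.8555·q_2 = (0.3704, -1.2222, 1.0926, 1.0926).
‖u_3‖ = 2.0046, so q_3 = (0.1848, -0.6097, 0.5450, 0.5450).

Q = [[-0.7428, 0.2022, 0.1848], [-0.5571, 0.1516, -0.6097], [0.0000, 0.7328, 0.5450], [-0.3714, -0.6317, 0.5450]], R = [[5.3852, 5.7566, -2.9711], [0.0000, 1.3646, -2.8555], [0.0000, 0.0000, 2.0046]]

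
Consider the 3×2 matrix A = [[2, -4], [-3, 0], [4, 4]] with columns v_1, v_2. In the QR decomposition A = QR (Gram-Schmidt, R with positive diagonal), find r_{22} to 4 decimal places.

v_1 = (2, -3, 4); ‖v_1‖ = 5.3852, so q_1 = (0.3714, -0.5571, 0.7428).
q_1·v_2 = 0.3714·(-4) + (-0.5571)·0 + 0.7428·4 = 1.4856.
u_2 = v_2 − 1.4856·q_1 = (-4.5517, 0.8276, 2.8966).
r_{22} = ‖u_2‖ = 5.4583.

r_{22} = 5.4583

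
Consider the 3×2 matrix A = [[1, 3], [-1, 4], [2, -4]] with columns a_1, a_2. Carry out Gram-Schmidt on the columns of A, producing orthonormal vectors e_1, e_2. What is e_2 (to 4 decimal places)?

e_2 = (0.8581, 0.4767, -0.1907)

a_1 = (1, -1, 2); ‖a_1‖ = 2.4495, so e_1 = (0.4082, -0.4082, 0.8165).
e_1·a_2 = 0.4082·3 + (-0.4082)·4 + 0.8165·(-4) = -3.6742.
u_2 = a_2 + 3.6742·e_1 = (4.5000, 2.5000, -1.0000).
‖u_2‖ = 5.2440, so e_2 = (0.8581, 0.4767, -0.1907).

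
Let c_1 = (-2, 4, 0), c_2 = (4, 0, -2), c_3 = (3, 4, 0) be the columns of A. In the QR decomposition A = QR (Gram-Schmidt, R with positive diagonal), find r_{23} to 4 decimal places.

q_1 = c_1/‖c_1‖ = (-2, 4, 0)/4.4721 = (-0.4472, 0.8944, 0.0000).
r_{12} = q_1·c_2 = -1.7889.
u_2 = c_2 + 1.7889·q_1 = (3.2000, 1.6000, -2.0000).
‖u_2‖ = 4.0988, so q_2 = (0.7807, 0.3904, -0.4880).
r_{23} = q_2·c_3 = 3.9036.

r_{23} = 3.9036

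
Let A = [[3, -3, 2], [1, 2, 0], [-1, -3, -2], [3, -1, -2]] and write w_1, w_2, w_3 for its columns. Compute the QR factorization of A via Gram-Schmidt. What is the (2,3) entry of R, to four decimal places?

r_{23} = 0.5956

w_1 = (3, 1, -1, 3); ‖w_1‖ = 4.4721, so e_1 = (0.6708, 0.2236, -0.2236, 0.6708).
e_1·w_2 = 0.6708·(-3) + 0.2236·2 + (-0.2236)·(-3) + 0.6708·(-1) = -1.5652.
u_2 = w_2 + 1.5652·e_1 = (-1.9500, 2.3500, -3.3500, 0.0500).
‖u_2‖ = 4.5332, so e_2 = (-0.4302, 0.5184, -0.7390, 0.0110).
r_{23} = e_2·w_3 = 0.5956.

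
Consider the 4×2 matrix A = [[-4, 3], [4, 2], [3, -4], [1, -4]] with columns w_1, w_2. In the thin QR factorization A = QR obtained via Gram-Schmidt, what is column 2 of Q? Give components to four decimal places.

e_2 = (0.1839, 0.6556, -0.4317, -0.5916)

e_1 = w_1/‖w_1‖ = (-4, 4, 3, 1)/6.4807 = (-0.6172, 0.6172, 0.4629, 0.1543).
r_{12} = e_1·w_2 = -3.0861.
u_2 = w_2 + 3.0861·e_1 = (1.0952, 3.9048, -2.5714, -3.5238).
‖u_2‖ = 5.9562, so e_2 = (0.1839, 0.6556, -0.4317, -0.5916).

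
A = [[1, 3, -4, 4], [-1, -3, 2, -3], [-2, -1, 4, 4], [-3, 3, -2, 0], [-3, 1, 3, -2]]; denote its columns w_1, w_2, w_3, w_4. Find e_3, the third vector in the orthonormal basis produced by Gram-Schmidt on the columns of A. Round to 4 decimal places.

w_1 = (1, -1, -2, -3, -3); ‖w_1‖ = 4.8990, so e_1 = (0.2041, -0.2041, -0.4082, -0.6124, -0.6124).
e_1·w_2 = 0.2041·3 + (-0.2041)·(-3) + (-0.4082)·(-1) + (-0.6124)·3 + (-0.6124)·1 = -0.8165.
u_2 = w_2 + 0.8165·e_1 = (3.1667, -3.1667, -1.3333, 2.5000, 0.5000).
‖u_2‖ = 5.3229, so e_2 = (0.5949, -0.5949, -0.2505, 0.4697, 0.0939).
e_1·w_3 = 0.2041·(-4) + (-0.2041)·2 + (-0.4082)·4 + (-0.6124)·(-2) + (-0.6124)·3 = -3.4701; e_2·w_3 = 0.5949·(-4) + (-0.5949)·2 + (-0.2505)·4 + 0.4697·(-2) + 0.0939·3 = -5.2290.
u_3 = w_3 + 3.4701·e_1 + 5.2290·e_2 = (-0.1809, -1.8191, 1.2735, -1.6691, 1.3662).
‖u_3‖ = 3.1010, so e_3 = (-0.0583, -0.5866, 0.4107, -0.5383, 0.4406).

e_3 = (-0.0583, -0.5866, 0.4107, -0.5383, 0.4406)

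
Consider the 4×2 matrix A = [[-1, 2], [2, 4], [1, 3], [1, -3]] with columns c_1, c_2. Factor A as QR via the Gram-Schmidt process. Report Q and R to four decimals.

c_1 = (-1, 2, 1, 1); ‖c_1‖ = 2.6458, so e_1 = (-0.3780, 0.7559, 0.3780, 0.3780).
e_1·c_2 = (-0.3780)·2 + 0.7559·4 + 0.3780·3 + 0.3780·(-3) = 2.2678.
u_2 = c_2 − 2.2678·e_1 = (2.8571, 2.2857, 2.1429, -3.8571).
‖u_2‖ = 5.7321, so e_2 = (0.4984, 0.3988, 0.3738, -0.6729).

Q = [[-0.3780, 0.4984], [0.7559, 0.3988], [0.3780, 0.3738], [0.3780, -0.6729]], R = [[2.6458, 2.2678], [0.0000, 5.7321]]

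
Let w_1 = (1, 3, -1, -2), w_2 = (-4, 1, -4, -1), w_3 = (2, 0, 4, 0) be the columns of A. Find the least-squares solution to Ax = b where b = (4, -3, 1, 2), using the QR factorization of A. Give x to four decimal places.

x = (-0.2593, -1.9088, -1.7165)

w_1 = (1, 3, -1, -2); ‖w_1‖ = 3.8730, so q_1 = (0.2582, 0.7746, -0.2582, -0.5164).
q_1·w_2 = 0.2582·(-4) + 0.7746·1 + (-0.2582)·(-4) + (-0.5164)·(-1) = 1.2910.
u_2 = w_2 − 1.2910·q_1 = (-4.3333, 0.0000, -3.6667, -0.3333).
‖u_2‖ = 5.6862, so q_2 = (-0.7621, 0.0000, -0.6448, -0.0586).
q_1·w_3 = 0.2582·2 + 0.7746·0 + (-0.2582)·4 + (-0.5164)·0 = -0.5164; q_2·w_3 = (-0.7621)·2 + 0.0000·0 + (-0.6448)·4 + (-0.0586)·0 = -4.1035.
u_3 = w_3 + 0.5164·q_1 + 4.1035·q_2 = (-0.9938, 0.4000, 1.2206, -0.5072).
‖u_3‖ = 1.7014, so q_3 = (-0.5841, 0.2351, 0.7174, -0.2981).
Qᵀb = (-2.5820, -3.8104, -2.9205).
Back-substitute: x_3 = -2.9205/1.7014 = -1.7165.
x_2 = (-3.8104 + 4.1035·(-1.7165))/5.6862 = -1.9088.
x_1 = (-2.5820 − 1.2910·(-1.9088) + 0.5164·(-1.7165))/3.8730 = -0.2593.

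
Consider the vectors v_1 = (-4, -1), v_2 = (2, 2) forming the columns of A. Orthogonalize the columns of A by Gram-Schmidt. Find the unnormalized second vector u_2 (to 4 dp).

u_2 = (-0.3529, 1.4118)

e_1 = v_1/‖v_1‖ = (-4, -1)/4.1231 = (-0.9701, -0.2425).
r_{12} = e_1·v_2 = -2.4254.
u_2 = v_2 + 2.4254·e_1 = (-0.3529, 1.4118).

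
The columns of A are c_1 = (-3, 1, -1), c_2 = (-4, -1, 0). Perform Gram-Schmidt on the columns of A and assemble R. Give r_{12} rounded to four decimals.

r_{12} = 3.3166

c_1 = (-3, 1, -1); ‖c_1‖ = 3.3166, so q_1 = (-0.9045, 0.3015, -0.3015).
r_{12} = q_1·c_2 = 3.3166.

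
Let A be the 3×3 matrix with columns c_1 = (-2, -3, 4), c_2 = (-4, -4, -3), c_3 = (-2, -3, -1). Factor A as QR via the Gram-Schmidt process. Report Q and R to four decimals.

c_1 = (-2, -3, 4); ‖c_1‖ = 5.3852, so e_1 = (-0.3714, -0.5571, 0.7428).
e_1·c_2 = (-0.3714)·(-4) + (-0.5571)·(-4) + 0.7428·(-3) = 1.4856.
u_2 = c_2 − 1.4856·e_1 = (-3.4483, -3.1724, -4.1034).
‖u_2‖ = 6.2284, so e_2 = (-0.5536, -0.5093, -0.6588).
e_1·c_3 = (-0.3714)·(-2) + (-0.5571)·(-3) + 0.7428·(-1) = 1.6713; e_2·c_3 = (-0.5536)·(-2) + (-0.5093)·(-3) + (-0.6588)·(-1) = 3.2941.
u_3 = c_3 − 1.6713·e_1 − 3.2941·e_2 = (0.4444, -0.3911, -0.0711).
‖u_3‖ = 0.5963, so e_3 = (0.7454, -0.6559, -0.1193).

Q = [[-0.3714, -0.5536, 0.7454], [-0.5571, -0.5093, -0.6559], [0.7428, -0.6588, -0.1193]], R = [[5.3852, 1.4856, 1.6713], [0.0000, 6.2284, 3.2941], [0.0000, 0.0000, 0.5963]]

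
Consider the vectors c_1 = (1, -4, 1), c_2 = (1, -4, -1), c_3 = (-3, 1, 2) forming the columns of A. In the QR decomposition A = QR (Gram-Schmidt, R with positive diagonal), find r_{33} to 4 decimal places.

r_{33} = 2.6679

e_1 = c_1/‖c_1‖ = (1, -4, 1)/4.2426 = (0.2357, -0.9428, 0.2357).
r_{12} = e_1·c_2 = 3.7712.
u_2 = c_2 − 3.7712·e_1 = (0.1111, -0.4444, -1.8889).
‖u_2‖ = 1.9437, so e_2 = (0.0572, -0.2287, -0.9718).
r_{13} = e_1·c_3 = -1.1785; r_{23} = e_2·c_3 = -2.3438.
u_3 = c_3 + 1.1785·e_1 + 2.3438·e_2 = (-2.5882, -0.6471, 0.0000).
r_{33} = ‖u_3‖ = 2.6679.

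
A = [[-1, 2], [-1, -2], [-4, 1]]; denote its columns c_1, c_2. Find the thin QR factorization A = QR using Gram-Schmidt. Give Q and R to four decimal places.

e_1 = c_1/‖c_1‖ = (-1, -1, -4)/4.2426 = (-0.2357, -0.2357, -0.9428).
r_{12} = e_1·c_2 = -0.9428.
u_2 = c_2 + 0.9428·e_1 = (1.7778, -2.2222, 0.1111).
‖u_2‖ = 2.8480, so e_2 = (0.6242, -0.7803, 0.0390).

Q = [[-0.2357, 0.6242], [-0.2357, -0.7803], [-0.9428, 0.0390]], R = [[4.2426, -0.9428], [0.0000, 2.8480]]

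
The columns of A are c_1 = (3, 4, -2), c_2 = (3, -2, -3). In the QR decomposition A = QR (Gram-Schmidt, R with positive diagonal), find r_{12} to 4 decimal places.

c_1 = (3, 4, -2); ‖c_1‖ = 5.3852, so q_1 = (0.5571, 0.7428, -0.3714).
r_{12} = q_1·c_2 = 1.2999.

r_{12} = 1.2999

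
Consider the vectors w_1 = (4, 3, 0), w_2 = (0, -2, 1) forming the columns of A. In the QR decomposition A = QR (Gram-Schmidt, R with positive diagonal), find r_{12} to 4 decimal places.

r_{12} = -1.2000

w_1 = (4, 3, 0); ‖w_1‖ = 5.0000, so q_1 = (0.8000, 0.6000, 0.0000).
r_{12} = q_1·w_2 = -1.2000.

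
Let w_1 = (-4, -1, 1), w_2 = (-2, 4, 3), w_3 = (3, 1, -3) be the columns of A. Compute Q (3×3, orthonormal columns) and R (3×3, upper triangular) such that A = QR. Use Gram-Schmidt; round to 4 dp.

Q = [[-0.9428, -0.0867, -0.3219], [-0.2357, 0.8562, 0.4598], [0.2357, 0.5094, -0.8276]], R = [[4.2426, 1.6499, -3.7712], [0.0000, 5.1262, -0.9320], [0.0000, 0.0000, 1.9771]]

w_1 = (-4, -1, 1); ‖w_1‖ = 4.2426, so q_1 = (-0.9428, -0.2357, 0.2357).
q_1·w_2 = (-0.9428)·(-2) + (-0.2357)·4 + 0.2357·3 = 1.6499.
u_2 = w_2 − 1.6499·q_1 = (-0.4444, 4.3889, 2.6111).
‖u_2‖ = 5.1262, so q_2 = (-0.0867, 0.8562, 0.5094).
q_1·w_3 = (-0.9428)·3 + (-0.2357)·1 + 0.2357·(-3) = -3.7712; q_2·w_3 = (-0.0867)·3 + 0.8562·1 + 0.5094·(-3) = -0.9320.
u_3 = w_3 + 3.7712·q_1 + 0.9320·q_2 = (-0.6364, 0.9091, -1.6364).
‖u_3‖ = 1.9771, so q_3 = (-0.3219, 0.4598, -0.8276).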